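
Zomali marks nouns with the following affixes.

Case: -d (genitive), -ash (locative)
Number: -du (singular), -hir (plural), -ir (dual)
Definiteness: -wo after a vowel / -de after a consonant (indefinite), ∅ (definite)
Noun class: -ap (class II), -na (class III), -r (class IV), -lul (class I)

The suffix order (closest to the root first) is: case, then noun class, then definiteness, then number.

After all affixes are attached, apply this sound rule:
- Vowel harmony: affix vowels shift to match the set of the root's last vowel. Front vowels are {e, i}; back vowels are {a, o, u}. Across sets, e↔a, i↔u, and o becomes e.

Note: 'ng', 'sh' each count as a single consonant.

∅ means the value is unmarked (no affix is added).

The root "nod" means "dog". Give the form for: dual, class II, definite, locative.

nodashapur

Attach case locative -ash → nodash.
Attach noun class class II -ap → nodashap.
definiteness = definite: zero marking, form stays nodashap.
Attach number dual -ir → nodashapir.
Apply vowel harmony: nodashapir → nodashapur.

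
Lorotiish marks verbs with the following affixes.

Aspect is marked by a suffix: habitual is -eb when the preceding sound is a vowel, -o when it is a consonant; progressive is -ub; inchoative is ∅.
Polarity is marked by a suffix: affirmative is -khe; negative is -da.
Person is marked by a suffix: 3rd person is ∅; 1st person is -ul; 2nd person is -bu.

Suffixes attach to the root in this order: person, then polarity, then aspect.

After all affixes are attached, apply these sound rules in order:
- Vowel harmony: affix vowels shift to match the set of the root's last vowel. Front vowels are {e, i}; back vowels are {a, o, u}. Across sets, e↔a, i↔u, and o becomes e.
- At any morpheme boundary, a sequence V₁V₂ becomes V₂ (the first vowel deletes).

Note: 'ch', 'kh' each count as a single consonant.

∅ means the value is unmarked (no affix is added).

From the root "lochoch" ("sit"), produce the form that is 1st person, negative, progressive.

lochochuldub

Attach person 1st person -ul → lochochul.
Attach polarity negative -da → lochochulda.
Attach aspect progressive -ub → lochochuldaub.
Vowel harmony: no change.
Apply vowel deletion: lochochuldaub → lochochuldub.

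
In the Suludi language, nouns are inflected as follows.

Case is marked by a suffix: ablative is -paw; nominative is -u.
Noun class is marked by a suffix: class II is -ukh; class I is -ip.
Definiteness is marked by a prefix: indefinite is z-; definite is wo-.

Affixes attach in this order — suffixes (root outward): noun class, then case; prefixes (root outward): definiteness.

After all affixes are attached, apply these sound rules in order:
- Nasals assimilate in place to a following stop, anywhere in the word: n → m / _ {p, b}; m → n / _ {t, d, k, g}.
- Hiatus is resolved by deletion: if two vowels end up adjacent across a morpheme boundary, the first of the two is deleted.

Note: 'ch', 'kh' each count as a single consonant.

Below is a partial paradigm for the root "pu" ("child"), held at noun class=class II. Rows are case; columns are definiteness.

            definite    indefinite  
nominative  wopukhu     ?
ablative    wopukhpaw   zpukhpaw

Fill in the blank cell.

Attach definiteness indefinite z- → zpu.
Attach noun class class II -ukh → zpuukh.
Attach case nominative -u → zpuukhu.
Nasal assimilation: no change.
Apply vowel deletion: zpuukhu → zpukhu.

zpukhu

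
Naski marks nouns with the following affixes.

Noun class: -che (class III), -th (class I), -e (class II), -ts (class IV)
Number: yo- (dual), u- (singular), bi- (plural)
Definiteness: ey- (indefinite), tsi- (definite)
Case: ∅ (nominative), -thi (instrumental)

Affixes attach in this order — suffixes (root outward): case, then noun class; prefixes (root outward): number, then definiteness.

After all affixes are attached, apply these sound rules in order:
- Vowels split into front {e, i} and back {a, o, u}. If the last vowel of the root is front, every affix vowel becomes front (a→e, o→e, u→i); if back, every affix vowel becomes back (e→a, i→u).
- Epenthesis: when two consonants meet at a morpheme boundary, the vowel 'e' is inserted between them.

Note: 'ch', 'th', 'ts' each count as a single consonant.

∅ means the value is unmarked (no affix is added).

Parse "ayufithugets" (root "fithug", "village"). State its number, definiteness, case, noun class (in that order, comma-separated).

Segment: ey-u-fithug-ts.
number: u- → singular.
definiteness: ey- → indefinite.
case: ∅ → nominative.
noun class: -ts → class IV.

singular, indefinite, nominative, class IV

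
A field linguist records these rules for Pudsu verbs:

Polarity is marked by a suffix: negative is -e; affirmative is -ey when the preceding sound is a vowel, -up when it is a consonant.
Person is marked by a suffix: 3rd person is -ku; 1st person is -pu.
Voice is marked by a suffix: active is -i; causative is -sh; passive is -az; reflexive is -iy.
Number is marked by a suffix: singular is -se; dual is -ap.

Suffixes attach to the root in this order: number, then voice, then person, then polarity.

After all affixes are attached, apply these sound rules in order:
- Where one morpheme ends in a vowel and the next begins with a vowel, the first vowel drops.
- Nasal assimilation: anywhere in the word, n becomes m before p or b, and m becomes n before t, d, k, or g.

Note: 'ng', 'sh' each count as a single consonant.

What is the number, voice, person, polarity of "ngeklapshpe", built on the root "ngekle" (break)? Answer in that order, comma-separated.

Segment: ngekle-ap-sh-pu-e.
number: -ap → dual.
voice: -sh → causative.
person: -pu → 1st person.
polarity: -e → negative.

dual, causative, 1st person, negative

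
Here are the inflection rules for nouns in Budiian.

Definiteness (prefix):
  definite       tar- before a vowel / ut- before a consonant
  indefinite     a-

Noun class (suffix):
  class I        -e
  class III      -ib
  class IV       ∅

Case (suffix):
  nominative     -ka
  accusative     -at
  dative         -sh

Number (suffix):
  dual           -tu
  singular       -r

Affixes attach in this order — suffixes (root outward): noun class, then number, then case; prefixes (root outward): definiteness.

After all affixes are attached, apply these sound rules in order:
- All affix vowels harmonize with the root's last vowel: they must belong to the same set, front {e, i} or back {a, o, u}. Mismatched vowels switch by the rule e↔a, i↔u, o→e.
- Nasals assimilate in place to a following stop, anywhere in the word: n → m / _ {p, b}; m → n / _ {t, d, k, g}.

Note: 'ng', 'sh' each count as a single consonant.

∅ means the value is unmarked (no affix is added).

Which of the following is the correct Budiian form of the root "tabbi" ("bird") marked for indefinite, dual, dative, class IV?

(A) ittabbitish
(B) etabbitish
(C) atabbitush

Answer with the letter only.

B

Attach definiteness indefinite a- → atabbi.
noun class = class IV: zero marking, form stays atabbi.
Attach number dual -tu → atabbitu.
Attach case dative -sh → atabbitush.
Apply vowel harmony: atabbitush → etabbitish.
Nasal assimilation: no change.
So the correct form is etabbitish, option (B).
(C) atabbitush is wrong: it fails to apply the sound rule(s).
(A) ittabbitish is wrong: it uses definite instead of indefinite for definiteness.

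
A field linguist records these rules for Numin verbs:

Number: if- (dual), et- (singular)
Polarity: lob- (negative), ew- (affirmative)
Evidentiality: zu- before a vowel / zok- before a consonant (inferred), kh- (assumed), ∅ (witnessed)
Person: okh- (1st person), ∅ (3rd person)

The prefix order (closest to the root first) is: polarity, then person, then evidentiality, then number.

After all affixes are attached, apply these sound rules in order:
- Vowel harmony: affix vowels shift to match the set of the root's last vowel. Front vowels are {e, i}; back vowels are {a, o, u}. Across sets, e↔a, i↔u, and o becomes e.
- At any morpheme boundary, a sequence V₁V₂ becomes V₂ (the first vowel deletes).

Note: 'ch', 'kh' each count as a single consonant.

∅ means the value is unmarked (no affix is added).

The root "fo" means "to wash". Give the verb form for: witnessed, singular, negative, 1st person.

Attach polarity negative lob- → lobfo.
Attach person 1st person okh- → okhlobfo.
evidentiality = witnessed: zero marking, form stays okhlobfo.
Attach number singular et- → etokhlobfo.
Apply vowel harmony: etokhlobfo → atokhlobfo.
Vowel deletion: no change.

atokhlobfo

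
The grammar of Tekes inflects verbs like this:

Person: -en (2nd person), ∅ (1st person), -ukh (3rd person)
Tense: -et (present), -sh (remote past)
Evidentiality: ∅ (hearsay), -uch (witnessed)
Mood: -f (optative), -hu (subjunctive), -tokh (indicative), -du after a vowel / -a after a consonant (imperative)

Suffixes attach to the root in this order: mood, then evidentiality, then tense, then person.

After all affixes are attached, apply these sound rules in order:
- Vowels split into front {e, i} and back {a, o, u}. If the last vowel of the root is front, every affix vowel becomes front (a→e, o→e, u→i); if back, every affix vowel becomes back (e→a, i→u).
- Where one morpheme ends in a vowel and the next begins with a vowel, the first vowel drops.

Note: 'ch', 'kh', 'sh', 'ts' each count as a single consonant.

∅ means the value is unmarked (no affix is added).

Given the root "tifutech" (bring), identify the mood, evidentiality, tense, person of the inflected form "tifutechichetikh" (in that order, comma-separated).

Segment: tifutech-a-uch-et-ukh.
mood: -du/a → imperative.
evidentiality: -uch → witnessed.
tense: -et → present.
person: -ukh → 3rd person.

imperative, witnessed, present, 3rd person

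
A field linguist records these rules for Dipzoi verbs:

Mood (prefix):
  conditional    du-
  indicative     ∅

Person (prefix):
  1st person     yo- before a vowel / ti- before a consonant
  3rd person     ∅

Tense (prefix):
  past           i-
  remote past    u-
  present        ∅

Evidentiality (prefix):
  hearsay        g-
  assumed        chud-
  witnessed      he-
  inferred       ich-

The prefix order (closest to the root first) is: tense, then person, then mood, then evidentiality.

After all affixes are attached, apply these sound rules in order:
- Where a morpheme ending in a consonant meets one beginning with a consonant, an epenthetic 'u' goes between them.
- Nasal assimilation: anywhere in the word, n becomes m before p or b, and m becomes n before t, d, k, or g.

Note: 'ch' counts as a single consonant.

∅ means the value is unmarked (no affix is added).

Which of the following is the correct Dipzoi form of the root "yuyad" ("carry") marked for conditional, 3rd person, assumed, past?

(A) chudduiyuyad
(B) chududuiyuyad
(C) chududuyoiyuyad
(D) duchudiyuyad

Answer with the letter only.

Attach tense past i- → iyuyad.
person = 3rd person: zero marking, form stays iyuyad.
Attach mood conditional du- → duiyuyad.
Attach evidentiality assumed chud- → chudduiyuyad.
Apply epenthesis: chudduiyuyad → chududuiyuyad.
Nasal assimilation: no change.
So the correct form is chududuiyuyad, option (B).
(D) duchudiyuyad is wrong: it has the affixes in the wrong order.
(A) chudduiyuyad is wrong: it fails to apply the sound rule(s).
(C) chududuyoiyuyad is wrong: it uses 1st person instead of 3rd person for person.

B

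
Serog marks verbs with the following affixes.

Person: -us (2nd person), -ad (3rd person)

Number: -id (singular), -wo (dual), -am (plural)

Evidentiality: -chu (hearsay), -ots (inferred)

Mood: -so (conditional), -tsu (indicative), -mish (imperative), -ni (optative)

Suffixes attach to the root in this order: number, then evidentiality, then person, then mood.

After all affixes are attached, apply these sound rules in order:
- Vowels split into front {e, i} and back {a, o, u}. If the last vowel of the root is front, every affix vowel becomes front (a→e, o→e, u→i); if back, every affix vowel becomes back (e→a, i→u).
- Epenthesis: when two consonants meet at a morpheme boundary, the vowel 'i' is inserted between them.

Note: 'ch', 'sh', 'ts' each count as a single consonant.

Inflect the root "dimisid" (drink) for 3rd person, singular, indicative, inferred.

dimisididetseditsi

Attach number singular -id → dimisidid.
Attach evidentiality inferred -ots → dimisididots.
Attach person 3rd person -ad → dimisididotsad.
Attach mood indicative -tsu → dimisididotsadtsu.
Apply vowel harmony: dimisididotsadtsu → dimisididetsedtsi.
Apply epenthesis: dimisididetsedtsi → dimisididetseditsi.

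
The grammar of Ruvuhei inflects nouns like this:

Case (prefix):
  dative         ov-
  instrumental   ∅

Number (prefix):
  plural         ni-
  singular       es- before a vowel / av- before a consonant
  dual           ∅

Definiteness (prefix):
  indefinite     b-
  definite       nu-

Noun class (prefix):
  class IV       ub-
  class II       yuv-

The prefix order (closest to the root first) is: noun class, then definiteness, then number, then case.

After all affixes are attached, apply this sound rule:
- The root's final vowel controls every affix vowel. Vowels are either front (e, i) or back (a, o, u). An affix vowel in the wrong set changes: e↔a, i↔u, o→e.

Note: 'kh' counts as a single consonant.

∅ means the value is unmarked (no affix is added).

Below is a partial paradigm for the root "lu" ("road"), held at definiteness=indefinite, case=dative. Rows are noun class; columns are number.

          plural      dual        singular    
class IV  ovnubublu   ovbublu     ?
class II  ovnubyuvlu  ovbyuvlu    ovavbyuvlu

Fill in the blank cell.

Attach noun class class IV ub- → ublu.
Attach definiteness indefinite b- → bublu.
Attach number singular av- (before consonant 'b') → avbublu.
Attach case dative ov- → ovavbublu.
Vowel harmony: no change.

ovavbublu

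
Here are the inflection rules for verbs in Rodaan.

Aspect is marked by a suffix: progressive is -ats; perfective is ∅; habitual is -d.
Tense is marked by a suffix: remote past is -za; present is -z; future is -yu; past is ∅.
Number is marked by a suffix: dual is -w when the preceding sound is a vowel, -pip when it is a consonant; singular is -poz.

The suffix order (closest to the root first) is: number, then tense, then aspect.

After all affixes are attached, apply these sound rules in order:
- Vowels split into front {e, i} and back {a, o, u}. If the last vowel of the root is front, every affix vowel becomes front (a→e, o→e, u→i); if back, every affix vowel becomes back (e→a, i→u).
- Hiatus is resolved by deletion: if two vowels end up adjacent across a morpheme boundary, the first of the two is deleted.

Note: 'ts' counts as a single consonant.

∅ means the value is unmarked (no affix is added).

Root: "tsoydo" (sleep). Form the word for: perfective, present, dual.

Attach number dual -w (after vowel 'o') → tsoydow.
Attach tense present -z → tsoydowz.
aspect = perfective: zero marking, form stays tsoydowz.
Vowel harmony: no change.
Vowel deletion: no change.

tsoydowz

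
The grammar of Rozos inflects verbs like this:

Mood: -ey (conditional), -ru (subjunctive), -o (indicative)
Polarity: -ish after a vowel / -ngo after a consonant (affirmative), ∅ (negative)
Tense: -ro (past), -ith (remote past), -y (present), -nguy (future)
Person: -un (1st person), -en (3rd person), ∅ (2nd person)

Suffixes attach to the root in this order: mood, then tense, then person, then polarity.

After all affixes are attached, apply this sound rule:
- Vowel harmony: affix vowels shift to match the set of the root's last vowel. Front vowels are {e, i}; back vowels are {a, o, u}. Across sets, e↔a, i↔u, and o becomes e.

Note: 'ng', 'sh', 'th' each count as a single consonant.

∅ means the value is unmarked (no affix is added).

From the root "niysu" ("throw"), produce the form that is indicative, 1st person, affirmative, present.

niysuoyunngo

Attach mood indicative -o → niysuo.
Attach tense present -y → niysuoy.
Attach person 1st person -un → niysuoyun.
Attach polarity affirmative -ngo (after consonant 'n') → niysuoyunngo.
Vowel harmony: no change.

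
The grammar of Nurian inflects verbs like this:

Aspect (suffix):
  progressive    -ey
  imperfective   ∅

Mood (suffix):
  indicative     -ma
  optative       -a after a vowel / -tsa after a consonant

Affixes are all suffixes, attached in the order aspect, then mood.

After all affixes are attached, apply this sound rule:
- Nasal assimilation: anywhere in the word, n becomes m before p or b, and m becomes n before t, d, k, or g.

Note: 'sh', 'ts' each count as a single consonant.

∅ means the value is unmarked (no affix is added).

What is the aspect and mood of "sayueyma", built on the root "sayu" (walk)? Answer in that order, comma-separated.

Segment: sayu-ey-ma.
aspect: -ey → progressive.
mood: -ma → indicative.

progressive, indicative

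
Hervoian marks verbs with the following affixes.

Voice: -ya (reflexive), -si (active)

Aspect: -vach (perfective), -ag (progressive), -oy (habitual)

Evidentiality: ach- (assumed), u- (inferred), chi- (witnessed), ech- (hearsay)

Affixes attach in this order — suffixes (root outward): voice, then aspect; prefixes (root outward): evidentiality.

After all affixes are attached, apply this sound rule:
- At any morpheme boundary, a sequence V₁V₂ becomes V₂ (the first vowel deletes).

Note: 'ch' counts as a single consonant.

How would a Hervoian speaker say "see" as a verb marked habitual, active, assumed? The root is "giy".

achgiysoy

Attach voice active -si → giysi.
Attach aspect habitual -oy → giysioy.
Attach evidentiality assumed ach- → achgiysioy.
Apply vowel deletion: achgiysioy → achgiysoy.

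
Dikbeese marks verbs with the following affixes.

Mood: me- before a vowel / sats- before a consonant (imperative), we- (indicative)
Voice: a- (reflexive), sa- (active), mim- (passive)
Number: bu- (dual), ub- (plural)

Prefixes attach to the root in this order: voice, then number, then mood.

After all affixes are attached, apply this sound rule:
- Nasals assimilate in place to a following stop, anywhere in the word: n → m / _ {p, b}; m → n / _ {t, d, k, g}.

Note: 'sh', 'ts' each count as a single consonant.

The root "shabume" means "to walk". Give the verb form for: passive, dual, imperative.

Attach voice passive mim- → mimshabume.
Attach number dual bu- → bumimshabume.
Attach mood imperative sats- (before consonant 'b') → satsbumimshabume.
Nasal assimilation: no change.

satsbumimshabume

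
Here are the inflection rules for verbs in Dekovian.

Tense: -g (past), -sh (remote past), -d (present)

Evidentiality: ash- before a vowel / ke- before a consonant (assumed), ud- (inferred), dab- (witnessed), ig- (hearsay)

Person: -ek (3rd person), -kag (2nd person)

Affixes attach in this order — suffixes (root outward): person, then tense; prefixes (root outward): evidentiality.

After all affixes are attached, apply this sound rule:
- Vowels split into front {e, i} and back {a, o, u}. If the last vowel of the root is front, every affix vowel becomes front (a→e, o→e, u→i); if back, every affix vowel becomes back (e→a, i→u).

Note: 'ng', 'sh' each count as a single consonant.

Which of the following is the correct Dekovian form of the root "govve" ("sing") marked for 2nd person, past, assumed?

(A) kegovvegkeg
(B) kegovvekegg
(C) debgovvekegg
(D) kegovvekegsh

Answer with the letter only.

Attach evidentiality assumed ke- (before consonant 'g') → kegovve.
Attach person 2nd person -kag → kegovvekag.
Attach tense past -g → kegovvekagg.
Apply vowel harmony: kegovvekagg → kegovvekegg.
So the correct form is kegovvekegg, option (B).
(A) kegovvegkeg is wrong: it has the affixes in the wrong order.
(C) debgovvekegg is wrong: it uses witnessed instead of assumed for evidentiality.
(D) kegovvekegsh is wrong: it uses remote past instead of past for tense.

B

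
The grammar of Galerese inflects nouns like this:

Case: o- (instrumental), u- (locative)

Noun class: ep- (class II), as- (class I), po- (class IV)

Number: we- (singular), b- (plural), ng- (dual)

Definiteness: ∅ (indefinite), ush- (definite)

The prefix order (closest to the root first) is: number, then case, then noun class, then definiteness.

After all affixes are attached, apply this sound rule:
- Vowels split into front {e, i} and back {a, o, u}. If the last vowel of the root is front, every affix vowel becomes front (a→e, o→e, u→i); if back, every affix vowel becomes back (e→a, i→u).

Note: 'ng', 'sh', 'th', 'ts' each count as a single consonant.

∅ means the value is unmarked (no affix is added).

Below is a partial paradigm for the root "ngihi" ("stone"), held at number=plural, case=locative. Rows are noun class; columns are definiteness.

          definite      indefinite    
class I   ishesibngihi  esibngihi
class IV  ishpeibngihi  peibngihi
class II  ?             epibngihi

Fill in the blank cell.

ishepibngihi

Attach number plural b- → bngihi.
Attach case locative u- → ubngihi.
Attach noun class class II ep- → epubngihi.
Attach definiteness definite ush- → ushepubngihi.
Apply vowel harmony: ushepubngihi → ishepibngihi.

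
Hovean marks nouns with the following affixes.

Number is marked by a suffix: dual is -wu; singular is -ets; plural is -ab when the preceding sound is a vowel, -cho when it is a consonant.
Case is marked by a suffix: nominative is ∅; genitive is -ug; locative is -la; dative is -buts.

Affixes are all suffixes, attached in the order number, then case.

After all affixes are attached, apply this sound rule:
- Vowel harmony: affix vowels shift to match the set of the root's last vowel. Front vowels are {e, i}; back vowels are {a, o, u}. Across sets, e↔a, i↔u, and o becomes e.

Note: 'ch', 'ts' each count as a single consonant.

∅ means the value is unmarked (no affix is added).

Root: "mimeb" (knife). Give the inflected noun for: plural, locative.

mimebchele

Attach number plural -cho (after consonant 'b') → mimebcho.
Attach case locative -la → mimebchola.
Apply vowel harmony: mimebchola → mimebchele.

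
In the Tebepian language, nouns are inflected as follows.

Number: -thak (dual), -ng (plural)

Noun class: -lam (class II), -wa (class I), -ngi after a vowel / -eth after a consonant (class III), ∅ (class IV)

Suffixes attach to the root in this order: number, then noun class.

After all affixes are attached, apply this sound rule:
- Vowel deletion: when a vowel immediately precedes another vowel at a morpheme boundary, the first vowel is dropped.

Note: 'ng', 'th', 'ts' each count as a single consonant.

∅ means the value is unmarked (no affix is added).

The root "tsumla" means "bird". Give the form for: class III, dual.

tsumlathaketh

Attach number dual -thak → tsumlathak.
Attach noun class class III -eth (after consonant 'k') → tsumlathaketh.
Vowel deletion: no change.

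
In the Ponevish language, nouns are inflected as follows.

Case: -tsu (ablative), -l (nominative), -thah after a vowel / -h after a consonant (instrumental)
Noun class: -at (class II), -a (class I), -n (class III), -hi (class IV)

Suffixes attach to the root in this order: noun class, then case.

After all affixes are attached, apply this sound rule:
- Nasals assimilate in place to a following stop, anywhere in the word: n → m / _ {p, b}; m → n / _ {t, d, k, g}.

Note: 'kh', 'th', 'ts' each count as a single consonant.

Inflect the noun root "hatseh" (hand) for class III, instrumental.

Attach noun class class III -n → hatsehn.
Attach case instrumental -h (after consonant 'n') → hatsehnh.
Nasal assimilation: no change.

hatsehnh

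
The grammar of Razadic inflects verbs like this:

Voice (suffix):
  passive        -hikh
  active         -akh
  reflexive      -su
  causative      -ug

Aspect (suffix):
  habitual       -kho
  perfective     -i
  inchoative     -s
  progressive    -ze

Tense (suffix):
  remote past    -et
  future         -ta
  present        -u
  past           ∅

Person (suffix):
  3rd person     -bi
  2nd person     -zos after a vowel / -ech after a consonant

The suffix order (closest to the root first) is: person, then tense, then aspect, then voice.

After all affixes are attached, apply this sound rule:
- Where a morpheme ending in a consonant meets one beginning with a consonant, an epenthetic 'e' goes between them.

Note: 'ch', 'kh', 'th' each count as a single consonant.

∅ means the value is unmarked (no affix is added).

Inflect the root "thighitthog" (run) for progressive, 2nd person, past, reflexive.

Attach person 2nd person -ech (after consonant 'g') → thighitthogech.
tense = past: zero marking, form stays thighitthogech.
Attach aspect progressive -ze → thighitthogechze.
Attach voice reflexive -su → thighitthogechzesu.
Apply epenthesis: thighitthogechzesu → thighitthogechezesu.

thighitthogechezesu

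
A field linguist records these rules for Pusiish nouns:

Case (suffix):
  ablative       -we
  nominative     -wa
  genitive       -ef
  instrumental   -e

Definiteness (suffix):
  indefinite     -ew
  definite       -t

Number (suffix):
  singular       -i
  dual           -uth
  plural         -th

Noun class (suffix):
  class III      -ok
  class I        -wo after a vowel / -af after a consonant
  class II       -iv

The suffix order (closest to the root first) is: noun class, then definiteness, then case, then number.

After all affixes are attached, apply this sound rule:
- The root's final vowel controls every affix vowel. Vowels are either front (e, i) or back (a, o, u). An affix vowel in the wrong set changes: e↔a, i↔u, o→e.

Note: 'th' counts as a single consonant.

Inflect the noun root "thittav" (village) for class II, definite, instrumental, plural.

Attach noun class class II -iv → thittaviv.
Attach definiteness definite -t → thittavivt.
Attach case instrumental -e → thittavivte.
Attach number plural -th → thittavivteth.
Apply vowel harmony: thittavivteth → thittavuvtath.

thittavuvtath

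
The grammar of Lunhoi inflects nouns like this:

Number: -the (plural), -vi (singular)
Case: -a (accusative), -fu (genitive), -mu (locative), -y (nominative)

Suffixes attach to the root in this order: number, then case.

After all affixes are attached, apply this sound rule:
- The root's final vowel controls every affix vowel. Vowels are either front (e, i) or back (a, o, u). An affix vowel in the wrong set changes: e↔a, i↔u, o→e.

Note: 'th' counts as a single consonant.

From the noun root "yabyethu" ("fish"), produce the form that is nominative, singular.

yabyethuvuy

Attach number singular -vi → yabyethuvi.
Attach case nominative -y → yabyethuviy.
Apply vowel harmony: yabyethuviy → yabyethuvuy.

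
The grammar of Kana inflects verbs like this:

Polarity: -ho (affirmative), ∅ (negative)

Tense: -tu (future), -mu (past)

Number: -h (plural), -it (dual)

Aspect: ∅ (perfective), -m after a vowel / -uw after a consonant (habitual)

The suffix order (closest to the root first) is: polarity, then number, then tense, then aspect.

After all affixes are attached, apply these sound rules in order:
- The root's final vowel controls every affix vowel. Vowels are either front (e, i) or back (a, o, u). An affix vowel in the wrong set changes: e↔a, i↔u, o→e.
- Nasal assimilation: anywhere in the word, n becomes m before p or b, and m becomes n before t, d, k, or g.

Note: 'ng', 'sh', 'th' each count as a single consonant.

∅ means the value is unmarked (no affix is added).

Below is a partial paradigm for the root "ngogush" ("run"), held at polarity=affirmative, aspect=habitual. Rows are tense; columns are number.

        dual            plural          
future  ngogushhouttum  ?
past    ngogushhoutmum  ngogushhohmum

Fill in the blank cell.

Attach polarity affirmative -ho → ngogushho.
Attach number plural -h → ngogushhoh.
Attach tense future -tu → ngogushhohtu.
Attach aspect habitual -m (after vowel 'u') → ngogushhohtum.
Vowel harmony: no change.
Nasal assimilation: no change.

ngogushhohtum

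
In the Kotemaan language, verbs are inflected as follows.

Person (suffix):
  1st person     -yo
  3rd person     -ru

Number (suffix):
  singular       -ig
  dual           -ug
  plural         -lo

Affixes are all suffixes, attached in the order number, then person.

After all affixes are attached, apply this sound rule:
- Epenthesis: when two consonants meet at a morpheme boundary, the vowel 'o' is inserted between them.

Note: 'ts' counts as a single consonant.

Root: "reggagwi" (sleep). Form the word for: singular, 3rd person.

reggagwiigoru

Attach number singular -ig → reggagwiig.
Attach person 3rd person -ru → reggagwiigru.
Apply epenthesis: reggagwiigru → reggagwiigoru.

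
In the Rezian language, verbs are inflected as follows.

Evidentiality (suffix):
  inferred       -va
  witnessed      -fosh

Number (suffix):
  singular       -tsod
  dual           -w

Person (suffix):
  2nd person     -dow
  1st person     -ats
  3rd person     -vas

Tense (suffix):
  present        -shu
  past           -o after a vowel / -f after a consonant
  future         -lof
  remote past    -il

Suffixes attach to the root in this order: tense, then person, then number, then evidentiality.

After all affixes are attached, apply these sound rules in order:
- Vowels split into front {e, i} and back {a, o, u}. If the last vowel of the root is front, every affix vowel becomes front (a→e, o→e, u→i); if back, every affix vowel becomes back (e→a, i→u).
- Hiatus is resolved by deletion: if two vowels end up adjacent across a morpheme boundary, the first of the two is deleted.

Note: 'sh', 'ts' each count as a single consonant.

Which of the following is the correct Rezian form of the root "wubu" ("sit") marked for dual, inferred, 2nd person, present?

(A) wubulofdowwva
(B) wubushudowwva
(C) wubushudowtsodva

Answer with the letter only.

B

Attach tense present -shu → wubushu.
Attach person 2nd person -dow → wubushudow.
Attach number dual -w → wubushudoww.
Attach evidentiality inferred -va → wubushudowwva.
Vowel harmony: no change.
Vowel deletion: no change.
So the correct form is wubushudowwva, option (B).
(C) wubushudowtsodva is wrong: it uses singular instead of dual for number.
(A) wubulofdowwva is wrong: it uses future instead of present for tense.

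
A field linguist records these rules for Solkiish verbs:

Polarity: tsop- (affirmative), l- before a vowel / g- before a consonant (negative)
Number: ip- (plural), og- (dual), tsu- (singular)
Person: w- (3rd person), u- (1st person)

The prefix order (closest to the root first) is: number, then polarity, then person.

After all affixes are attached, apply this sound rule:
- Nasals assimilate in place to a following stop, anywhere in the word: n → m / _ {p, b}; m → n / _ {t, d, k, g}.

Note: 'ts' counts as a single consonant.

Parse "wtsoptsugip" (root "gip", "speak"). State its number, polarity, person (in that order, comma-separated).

singular, affirmative, 3rd person

Segment: w-tsop-tsu-gip.
number: tsu- → singular.
polarity: tsop- → affirmative.
person: w- → 3rd person.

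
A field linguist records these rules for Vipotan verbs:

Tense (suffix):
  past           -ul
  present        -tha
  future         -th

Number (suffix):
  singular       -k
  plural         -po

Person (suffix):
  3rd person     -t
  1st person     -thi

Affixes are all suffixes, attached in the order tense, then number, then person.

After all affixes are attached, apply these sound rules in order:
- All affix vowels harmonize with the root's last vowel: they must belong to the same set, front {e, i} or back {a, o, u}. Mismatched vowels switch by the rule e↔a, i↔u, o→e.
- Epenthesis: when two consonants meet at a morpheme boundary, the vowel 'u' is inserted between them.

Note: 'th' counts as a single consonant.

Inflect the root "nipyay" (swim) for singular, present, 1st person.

nipyayuthakuthu

Attach tense present -tha → nipyaytha.
Attach number singular -k → nipyaythak.
Attach person 1st person -thi → nipyaythakthi.
Apply vowel harmony: nipyaythakthi → nipyaythakthu.
Apply epenthesis: nipyaythakthu → nipyayuthakuthu.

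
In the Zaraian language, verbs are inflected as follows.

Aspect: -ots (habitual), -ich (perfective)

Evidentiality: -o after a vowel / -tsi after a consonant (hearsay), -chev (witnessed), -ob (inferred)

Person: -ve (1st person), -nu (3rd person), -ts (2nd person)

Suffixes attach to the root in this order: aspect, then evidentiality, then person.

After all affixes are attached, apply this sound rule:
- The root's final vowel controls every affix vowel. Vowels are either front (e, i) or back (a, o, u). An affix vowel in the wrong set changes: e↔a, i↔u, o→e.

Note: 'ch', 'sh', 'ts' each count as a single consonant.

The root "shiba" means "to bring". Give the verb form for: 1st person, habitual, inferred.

Attach aspect habitual -ots → shibaots.
Attach evidentiality inferred -ob → shibaotsob.
Attach person 1st person -ve → shibaotsobve.
Apply vowel harmony: shibaotsobve → shibaotsobva.

shibaotsobva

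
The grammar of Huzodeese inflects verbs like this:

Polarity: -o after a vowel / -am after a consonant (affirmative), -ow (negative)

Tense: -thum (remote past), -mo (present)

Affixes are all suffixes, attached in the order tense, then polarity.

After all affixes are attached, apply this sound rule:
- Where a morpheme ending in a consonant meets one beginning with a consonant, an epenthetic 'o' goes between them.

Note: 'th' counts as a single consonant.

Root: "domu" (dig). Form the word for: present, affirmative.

domumoo

Attach tense present -mo → domumo.
Attach polarity affirmative -o (after vowel 'o') → domumoo.
Epenthesis: no change.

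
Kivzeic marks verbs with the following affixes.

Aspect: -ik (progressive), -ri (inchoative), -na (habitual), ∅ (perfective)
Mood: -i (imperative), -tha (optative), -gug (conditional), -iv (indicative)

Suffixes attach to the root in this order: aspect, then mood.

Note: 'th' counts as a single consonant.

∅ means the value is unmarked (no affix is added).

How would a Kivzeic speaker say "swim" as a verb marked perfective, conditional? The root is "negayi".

aspect = perfective: zero marking, form stays negayi.
Attach mood conditional -gug → negayigug.

negayigug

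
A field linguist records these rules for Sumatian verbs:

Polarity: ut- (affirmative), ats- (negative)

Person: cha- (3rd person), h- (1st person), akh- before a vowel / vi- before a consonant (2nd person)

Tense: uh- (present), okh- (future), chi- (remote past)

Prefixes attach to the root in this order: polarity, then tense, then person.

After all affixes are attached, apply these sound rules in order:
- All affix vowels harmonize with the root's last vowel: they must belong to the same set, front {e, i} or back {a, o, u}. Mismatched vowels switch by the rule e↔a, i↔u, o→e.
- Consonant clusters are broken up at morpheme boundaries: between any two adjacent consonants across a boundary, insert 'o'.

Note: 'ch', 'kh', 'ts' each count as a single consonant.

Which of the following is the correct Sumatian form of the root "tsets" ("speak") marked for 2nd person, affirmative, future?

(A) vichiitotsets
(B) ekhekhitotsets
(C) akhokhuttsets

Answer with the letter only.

B

Attach polarity affirmative ut- → uttsets.
Attach tense future okh- → okhuttsets.
Attach person 2nd person akh- (before vowel 'o') → akhokhuttsets.
Apply vowel harmony: akhokhuttsets → ekhekhittsets.
Apply epenthesis: ekhekhittsets → ekhekhitotsets.
So the correct form is ekhekhitotsets, option (B).
(A) vichiitotsets is wrong: it uses remote past instead of future for tense.
(C) akhokhuttsets is wrong: it fails to apply the sound rule(s).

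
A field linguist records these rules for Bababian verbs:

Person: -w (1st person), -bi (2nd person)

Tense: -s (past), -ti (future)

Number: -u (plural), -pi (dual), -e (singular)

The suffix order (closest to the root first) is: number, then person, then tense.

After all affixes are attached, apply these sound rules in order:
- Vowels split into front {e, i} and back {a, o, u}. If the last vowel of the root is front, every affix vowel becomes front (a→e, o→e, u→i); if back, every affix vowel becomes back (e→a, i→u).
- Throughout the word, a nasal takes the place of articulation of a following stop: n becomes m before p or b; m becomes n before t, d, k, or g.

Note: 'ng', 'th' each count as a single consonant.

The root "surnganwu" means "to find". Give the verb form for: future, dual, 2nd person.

surnganwupubutu

Attach number dual -pi → surnganwupi.
Attach person 2nd person -bi → surnganwupibi.
Attach tense future -ti → surnganwupibiti.
Apply vowel harmony: surnganwupibiti → surnganwupubutu.
Nasal assimilation: no change.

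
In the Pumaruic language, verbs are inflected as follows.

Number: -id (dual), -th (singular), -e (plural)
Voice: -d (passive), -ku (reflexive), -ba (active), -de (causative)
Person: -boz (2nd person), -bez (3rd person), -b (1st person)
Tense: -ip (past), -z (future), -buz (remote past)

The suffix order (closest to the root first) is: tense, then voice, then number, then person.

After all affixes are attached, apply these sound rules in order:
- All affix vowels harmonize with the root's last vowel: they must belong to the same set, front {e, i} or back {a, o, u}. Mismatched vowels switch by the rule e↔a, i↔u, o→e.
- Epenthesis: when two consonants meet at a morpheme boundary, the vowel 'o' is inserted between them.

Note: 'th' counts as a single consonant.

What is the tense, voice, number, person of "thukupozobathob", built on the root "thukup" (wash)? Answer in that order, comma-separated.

future, active, singular, 1st person

Segment: thukup-z-ba-th-b.
tense: -z → future.
voice: -ba → active.
number: -th → singular.
person: -b → 1st person.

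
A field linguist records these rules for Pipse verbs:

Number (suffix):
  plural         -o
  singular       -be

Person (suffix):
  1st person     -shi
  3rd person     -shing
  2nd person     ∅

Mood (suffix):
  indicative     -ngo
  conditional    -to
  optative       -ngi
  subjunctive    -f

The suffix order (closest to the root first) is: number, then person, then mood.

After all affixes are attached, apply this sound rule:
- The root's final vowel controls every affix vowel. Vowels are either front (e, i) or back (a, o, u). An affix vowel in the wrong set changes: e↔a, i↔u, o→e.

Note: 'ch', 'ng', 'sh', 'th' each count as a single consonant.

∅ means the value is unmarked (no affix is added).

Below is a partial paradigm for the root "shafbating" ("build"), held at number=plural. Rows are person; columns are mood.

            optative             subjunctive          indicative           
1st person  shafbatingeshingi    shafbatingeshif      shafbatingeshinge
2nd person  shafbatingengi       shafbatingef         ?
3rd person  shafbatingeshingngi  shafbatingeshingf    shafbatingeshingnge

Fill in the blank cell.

Attach number plural -o → shafbatingo.
person = 2nd person: zero marking, form stays shafbatingo.
Attach mood indicative -ngo → shafbatingongo.
Apply vowel harmony: shafbatingongo → shafbatingenge.

shafbatingenge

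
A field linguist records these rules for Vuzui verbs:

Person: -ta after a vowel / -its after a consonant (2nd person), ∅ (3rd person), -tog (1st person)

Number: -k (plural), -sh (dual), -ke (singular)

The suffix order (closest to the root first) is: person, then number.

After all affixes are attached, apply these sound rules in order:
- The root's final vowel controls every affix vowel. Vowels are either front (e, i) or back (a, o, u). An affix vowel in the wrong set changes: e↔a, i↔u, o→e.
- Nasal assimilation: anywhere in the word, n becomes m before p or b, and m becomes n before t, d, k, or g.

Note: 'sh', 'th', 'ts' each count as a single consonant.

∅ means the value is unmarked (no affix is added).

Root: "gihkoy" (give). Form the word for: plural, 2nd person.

gihkoyutsk

Attach person 2nd person -its (after consonant 'y') → gihkoyits.
Attach number plural -k → gihkoyitsk.
Apply vowel harmony: gihkoyitsk → gihkoyutsk.
Nasal assimilation: no change.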